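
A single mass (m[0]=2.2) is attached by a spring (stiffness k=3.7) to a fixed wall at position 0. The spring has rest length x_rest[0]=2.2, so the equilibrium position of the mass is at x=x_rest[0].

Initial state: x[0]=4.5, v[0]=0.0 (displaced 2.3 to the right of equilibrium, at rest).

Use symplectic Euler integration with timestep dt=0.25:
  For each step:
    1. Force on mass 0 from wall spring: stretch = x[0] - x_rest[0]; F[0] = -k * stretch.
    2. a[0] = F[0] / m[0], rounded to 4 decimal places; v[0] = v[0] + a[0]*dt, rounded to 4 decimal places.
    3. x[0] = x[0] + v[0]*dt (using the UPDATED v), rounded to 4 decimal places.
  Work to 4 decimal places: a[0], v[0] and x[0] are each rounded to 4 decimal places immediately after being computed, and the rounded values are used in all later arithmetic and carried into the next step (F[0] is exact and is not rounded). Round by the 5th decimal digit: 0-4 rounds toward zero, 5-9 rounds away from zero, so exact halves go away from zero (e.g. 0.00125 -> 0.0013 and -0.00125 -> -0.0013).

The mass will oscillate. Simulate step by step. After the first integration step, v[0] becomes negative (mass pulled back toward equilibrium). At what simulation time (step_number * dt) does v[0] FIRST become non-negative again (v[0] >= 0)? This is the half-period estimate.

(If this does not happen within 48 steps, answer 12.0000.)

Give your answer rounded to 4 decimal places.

Answer: 2.5000

Derivation:
Step 0: x=[4.5000] v=[0.0000]
Step 1: x=[4.2582] v=[-0.9671]
Step 2: x=[3.8001] v=[-1.8325]
Step 3: x=[3.1738] v=[-2.5053]
Step 4: x=[2.4451] v=[-2.9148]
Step 5: x=[1.6906] v=[-3.0179]
Step 6: x=[0.9897] v=[-2.8037]
Step 7: x=[0.4160] v=[-2.2948]
Step 8: x=[0.0298] v=[-1.5447]
Step 9: x=[-0.1283] v=[-0.6322]
Step 10: x=[-0.0416] v=[0.3468]
First v>=0 after going negative at step 10, time=2.5000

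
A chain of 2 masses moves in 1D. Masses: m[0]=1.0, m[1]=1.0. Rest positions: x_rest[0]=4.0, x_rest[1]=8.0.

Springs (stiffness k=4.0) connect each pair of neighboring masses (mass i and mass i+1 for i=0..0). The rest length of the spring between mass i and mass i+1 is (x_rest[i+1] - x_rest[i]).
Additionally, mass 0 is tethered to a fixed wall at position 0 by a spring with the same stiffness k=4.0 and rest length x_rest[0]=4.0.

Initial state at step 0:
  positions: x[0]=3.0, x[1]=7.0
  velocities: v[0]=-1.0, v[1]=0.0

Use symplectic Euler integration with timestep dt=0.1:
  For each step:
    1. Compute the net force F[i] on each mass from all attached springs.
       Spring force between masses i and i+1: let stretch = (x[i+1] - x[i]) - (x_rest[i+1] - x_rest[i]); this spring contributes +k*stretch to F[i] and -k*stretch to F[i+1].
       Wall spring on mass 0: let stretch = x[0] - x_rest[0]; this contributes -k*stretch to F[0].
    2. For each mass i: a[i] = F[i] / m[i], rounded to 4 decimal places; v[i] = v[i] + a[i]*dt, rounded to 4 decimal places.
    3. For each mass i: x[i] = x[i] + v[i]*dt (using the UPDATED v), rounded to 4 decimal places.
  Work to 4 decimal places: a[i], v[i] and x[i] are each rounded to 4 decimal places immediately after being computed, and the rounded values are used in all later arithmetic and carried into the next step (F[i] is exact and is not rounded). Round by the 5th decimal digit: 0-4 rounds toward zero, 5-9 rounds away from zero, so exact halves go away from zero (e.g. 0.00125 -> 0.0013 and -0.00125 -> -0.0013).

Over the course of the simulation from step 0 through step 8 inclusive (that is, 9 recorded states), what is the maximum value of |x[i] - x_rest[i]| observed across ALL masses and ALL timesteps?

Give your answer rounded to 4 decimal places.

Step 0: x=[3.0000 7.0000] v=[-1.0000 0.0000]
Step 1: x=[2.9400 7.0000] v=[-0.6000 0.0000]
Step 2: x=[2.9248 6.9976] v=[-0.1520 -0.0240]
Step 3: x=[2.9555 6.9923] v=[0.3072 -0.0531]
Step 4: x=[3.0295 6.9855] v=[0.7397 -0.0678]
Step 5: x=[3.1405 6.9805] v=[1.1103 -0.0502]
Step 6: x=[3.2795 6.9819] v=[1.3901 0.0138]
Step 7: x=[3.4354 6.9952] v=[1.5593 0.1328]
Step 8: x=[3.5963 7.0261] v=[1.6091 0.3089]
Max displacement = 1.0752

Answer: 1.0752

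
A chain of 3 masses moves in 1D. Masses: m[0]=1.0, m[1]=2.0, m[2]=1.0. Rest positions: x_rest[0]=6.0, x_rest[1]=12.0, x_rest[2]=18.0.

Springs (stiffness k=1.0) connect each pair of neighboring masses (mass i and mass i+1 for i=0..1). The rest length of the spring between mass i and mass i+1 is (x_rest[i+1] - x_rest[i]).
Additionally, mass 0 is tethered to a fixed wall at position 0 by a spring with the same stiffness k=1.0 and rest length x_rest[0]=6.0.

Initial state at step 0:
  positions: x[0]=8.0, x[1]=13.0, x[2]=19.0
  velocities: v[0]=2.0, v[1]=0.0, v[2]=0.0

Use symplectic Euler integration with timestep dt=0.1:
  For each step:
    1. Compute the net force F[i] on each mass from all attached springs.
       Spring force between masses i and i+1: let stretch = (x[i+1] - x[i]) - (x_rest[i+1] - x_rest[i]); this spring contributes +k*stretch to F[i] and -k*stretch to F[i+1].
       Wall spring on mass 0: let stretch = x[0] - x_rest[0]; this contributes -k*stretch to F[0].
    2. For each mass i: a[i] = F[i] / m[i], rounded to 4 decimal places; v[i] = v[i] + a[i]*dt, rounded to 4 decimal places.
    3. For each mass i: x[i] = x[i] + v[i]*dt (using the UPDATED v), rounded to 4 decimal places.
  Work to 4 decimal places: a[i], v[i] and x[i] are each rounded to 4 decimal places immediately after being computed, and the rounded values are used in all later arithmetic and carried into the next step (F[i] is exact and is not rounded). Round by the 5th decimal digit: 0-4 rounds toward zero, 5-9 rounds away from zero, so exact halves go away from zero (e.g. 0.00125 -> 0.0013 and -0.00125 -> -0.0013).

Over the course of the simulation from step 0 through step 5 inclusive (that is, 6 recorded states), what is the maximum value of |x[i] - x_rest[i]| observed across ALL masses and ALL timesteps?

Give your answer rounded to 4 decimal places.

Step 0: x=[8.0000 13.0000 19.0000] v=[2.0000 0.0000 0.0000]
Step 1: x=[8.1700 13.0050 19.0000] v=[1.7000 0.0500 0.0000]
Step 2: x=[8.3067 13.0158 19.0001] v=[1.3665 0.1080 0.0005]
Step 3: x=[8.4074 13.0330 19.0003] v=[1.0067 0.1718 0.0021]
Step 4: x=[8.4703 13.0569 19.0008] v=[0.6285 0.2389 0.0054]
Step 5: x=[8.4943 13.0876 19.0019] v=[0.2401 0.3068 0.0110]
Max displacement = 2.4943

Answer: 2.4943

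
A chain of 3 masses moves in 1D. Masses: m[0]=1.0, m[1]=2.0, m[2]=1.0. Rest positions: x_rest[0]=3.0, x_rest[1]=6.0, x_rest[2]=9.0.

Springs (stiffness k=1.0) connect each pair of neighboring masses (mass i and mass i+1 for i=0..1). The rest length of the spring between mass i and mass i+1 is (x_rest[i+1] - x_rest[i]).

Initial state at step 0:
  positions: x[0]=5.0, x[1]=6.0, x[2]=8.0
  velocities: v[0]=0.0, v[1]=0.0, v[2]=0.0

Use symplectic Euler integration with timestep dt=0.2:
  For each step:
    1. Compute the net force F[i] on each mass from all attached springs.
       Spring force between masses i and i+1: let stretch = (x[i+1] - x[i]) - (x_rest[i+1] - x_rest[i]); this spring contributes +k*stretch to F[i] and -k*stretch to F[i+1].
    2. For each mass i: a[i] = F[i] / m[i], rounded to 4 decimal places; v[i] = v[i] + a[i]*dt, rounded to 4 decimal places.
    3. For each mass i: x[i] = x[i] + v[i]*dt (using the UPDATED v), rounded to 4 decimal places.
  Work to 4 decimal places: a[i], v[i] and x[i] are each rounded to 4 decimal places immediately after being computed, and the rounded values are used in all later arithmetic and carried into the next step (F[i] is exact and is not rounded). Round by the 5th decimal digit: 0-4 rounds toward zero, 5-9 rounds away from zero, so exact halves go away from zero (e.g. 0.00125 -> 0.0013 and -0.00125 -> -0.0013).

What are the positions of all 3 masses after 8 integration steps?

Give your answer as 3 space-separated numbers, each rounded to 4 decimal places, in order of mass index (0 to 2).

Step 0: x=[5.0000 6.0000 8.0000] v=[0.0000 0.0000 0.0000]
Step 1: x=[4.9200 6.0200 8.0400] v=[-0.4000 0.1000 0.2000]
Step 2: x=[4.7640 6.0584 8.1192] v=[-0.7800 0.1920 0.3960]
Step 3: x=[4.5398 6.1121 8.2360] v=[-1.1211 0.2686 0.5838]
Step 4: x=[4.2585 6.1769 8.3878] v=[-1.4066 0.3238 0.7590]
Step 5: x=[3.9339 6.2475 8.5712] v=[-1.6229 0.3531 0.9168]
Step 6: x=[3.5819 6.3183 8.7816] v=[-1.7602 0.3541 1.0521]
Step 7: x=[3.2193 6.3837 9.0135] v=[-1.8129 0.3268 1.1594]
Step 8: x=[2.8633 6.4384 9.2602] v=[-1.7800 0.2733 1.2334]

Answer: 2.8633 6.4384 9.2602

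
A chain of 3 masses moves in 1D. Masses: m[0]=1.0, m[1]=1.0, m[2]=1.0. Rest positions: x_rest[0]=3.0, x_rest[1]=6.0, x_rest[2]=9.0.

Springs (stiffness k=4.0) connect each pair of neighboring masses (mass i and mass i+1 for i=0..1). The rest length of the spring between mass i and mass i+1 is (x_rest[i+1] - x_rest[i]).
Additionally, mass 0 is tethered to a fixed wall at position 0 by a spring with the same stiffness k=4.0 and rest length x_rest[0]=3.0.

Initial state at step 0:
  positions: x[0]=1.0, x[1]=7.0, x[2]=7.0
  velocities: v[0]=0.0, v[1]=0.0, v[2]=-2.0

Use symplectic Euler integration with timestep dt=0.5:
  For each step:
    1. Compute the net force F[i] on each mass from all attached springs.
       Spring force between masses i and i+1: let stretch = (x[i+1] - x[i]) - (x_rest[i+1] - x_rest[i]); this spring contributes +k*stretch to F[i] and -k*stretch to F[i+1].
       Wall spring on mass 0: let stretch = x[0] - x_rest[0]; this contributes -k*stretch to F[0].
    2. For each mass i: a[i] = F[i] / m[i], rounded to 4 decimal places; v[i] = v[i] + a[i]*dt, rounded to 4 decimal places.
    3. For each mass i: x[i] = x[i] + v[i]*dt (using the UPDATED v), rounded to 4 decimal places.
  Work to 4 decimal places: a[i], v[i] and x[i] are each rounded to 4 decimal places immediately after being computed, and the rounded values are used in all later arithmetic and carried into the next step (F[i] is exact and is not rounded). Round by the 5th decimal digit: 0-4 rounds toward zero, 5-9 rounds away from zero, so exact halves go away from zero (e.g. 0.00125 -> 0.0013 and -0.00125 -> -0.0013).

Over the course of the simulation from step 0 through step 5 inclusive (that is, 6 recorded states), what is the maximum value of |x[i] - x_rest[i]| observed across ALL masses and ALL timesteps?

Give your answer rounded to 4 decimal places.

Step 0: x=[1.0000 7.0000 7.0000] v=[0.0000 0.0000 -2.0000]
Step 1: x=[6.0000 1.0000 9.0000] v=[10.0000 -12.0000 4.0000]
Step 2: x=[0.0000 8.0000 6.0000] v=[-12.0000 14.0000 -6.0000]
Step 3: x=[2.0000 5.0000 8.0000] v=[4.0000 -6.0000 4.0000]
Step 4: x=[5.0000 2.0000 10.0000] v=[6.0000 -6.0000 4.0000]
Step 5: x=[0.0000 10.0000 7.0000] v=[-10.0000 16.0000 -6.0000]
Max displacement = 5.0000

Answer: 5.0000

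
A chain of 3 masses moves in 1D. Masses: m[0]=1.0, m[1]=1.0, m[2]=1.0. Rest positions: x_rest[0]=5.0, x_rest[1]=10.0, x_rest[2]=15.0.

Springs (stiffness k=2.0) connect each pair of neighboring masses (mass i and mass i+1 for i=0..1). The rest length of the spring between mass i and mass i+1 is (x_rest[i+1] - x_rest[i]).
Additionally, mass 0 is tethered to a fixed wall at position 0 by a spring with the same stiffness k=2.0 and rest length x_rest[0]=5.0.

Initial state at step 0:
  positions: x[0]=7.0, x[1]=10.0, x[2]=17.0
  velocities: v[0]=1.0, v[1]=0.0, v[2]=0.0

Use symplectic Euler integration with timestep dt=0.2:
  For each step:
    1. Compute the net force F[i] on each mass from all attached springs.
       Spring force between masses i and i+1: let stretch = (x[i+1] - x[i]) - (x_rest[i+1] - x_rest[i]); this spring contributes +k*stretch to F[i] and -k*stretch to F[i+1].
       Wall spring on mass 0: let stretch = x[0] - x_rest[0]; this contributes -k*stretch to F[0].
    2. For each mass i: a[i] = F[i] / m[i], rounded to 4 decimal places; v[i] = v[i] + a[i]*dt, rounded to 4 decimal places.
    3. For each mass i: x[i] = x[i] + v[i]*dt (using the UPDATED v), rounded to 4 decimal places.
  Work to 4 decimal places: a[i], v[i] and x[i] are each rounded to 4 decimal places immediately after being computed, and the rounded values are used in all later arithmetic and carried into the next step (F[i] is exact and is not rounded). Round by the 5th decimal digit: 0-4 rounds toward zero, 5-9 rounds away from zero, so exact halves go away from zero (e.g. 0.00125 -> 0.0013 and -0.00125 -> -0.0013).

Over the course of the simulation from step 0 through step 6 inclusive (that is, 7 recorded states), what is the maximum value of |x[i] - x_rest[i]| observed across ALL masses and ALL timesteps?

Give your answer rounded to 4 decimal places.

Answer: 2.4933

Derivation:
Step 0: x=[7.0000 10.0000 17.0000] v=[1.0000 0.0000 0.0000]
Step 1: x=[6.8800 10.3200 16.8400] v=[-0.6000 1.6000 -0.8000]
Step 2: x=[6.4848 10.8864 16.5584] v=[-1.9760 2.8320 -1.4080]
Step 3: x=[5.9229 11.5544 16.2230] v=[-2.8093 3.3402 -1.6768]
Step 4: x=[5.3377 12.1454 15.9142] v=[-2.9259 2.9550 -1.5442]
Step 5: x=[4.8701 12.4933 15.7039] v=[-2.3379 1.7394 -1.0517]
Step 6: x=[4.6228 12.4882 15.6367] v=[-1.2367 -0.0256 -0.3359]
Max displacement = 2.4933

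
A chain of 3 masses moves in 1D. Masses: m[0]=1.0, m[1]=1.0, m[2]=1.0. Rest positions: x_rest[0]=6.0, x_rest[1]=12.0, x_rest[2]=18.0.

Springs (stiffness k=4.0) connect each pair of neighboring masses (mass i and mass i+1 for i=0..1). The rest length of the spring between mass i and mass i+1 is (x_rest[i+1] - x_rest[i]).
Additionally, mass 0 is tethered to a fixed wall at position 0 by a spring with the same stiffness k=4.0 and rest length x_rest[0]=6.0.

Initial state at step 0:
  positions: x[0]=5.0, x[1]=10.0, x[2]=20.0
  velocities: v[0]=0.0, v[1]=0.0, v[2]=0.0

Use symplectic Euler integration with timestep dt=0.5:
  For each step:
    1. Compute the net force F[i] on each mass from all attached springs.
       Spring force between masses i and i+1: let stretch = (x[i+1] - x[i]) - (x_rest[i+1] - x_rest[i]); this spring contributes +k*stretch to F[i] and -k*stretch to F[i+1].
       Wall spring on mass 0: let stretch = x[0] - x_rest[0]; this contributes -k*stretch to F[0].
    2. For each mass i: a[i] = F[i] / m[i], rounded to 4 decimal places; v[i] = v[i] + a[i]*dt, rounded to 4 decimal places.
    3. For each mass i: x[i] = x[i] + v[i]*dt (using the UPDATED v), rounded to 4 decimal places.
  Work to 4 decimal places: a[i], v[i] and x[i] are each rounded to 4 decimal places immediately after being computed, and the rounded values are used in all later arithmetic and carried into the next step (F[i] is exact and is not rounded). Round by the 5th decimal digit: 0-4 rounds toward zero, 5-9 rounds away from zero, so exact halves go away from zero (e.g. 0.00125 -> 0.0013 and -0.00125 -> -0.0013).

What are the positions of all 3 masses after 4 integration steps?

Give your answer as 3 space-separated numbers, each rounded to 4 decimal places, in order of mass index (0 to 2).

Step 0: x=[5.0000 10.0000 20.0000] v=[0.0000 0.0000 0.0000]
Step 1: x=[5.0000 15.0000 16.0000] v=[0.0000 10.0000 -8.0000]
Step 2: x=[10.0000 11.0000 17.0000] v=[10.0000 -8.0000 2.0000]
Step 3: x=[6.0000 12.0000 18.0000] v=[-8.0000 2.0000 2.0000]
Step 4: x=[2.0000 13.0000 19.0000] v=[-8.0000 2.0000 2.0000]

Answer: 2.0000 13.0000 19.0000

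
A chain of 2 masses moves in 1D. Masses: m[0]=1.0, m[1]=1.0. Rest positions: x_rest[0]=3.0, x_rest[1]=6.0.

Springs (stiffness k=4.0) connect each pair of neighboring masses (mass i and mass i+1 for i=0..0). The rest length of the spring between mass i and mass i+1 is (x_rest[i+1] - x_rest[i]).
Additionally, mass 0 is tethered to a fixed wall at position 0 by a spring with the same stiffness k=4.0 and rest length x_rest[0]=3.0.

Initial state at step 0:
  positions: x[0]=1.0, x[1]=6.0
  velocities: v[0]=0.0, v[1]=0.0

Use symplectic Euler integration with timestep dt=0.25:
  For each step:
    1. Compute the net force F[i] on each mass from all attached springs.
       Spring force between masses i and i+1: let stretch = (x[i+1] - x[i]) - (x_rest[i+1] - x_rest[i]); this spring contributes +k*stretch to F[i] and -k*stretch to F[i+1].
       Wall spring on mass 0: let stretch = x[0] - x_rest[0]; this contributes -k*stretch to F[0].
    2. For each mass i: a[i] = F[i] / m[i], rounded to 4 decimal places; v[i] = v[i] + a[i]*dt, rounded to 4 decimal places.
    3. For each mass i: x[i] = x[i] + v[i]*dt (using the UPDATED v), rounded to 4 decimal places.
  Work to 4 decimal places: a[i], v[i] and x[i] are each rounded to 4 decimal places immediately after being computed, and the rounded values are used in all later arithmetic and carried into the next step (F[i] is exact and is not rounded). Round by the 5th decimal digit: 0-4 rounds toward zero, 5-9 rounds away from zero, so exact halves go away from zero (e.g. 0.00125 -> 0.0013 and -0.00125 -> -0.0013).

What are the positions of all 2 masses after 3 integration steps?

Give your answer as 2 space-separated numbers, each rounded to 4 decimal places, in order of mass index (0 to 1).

Answer: 4.2813 4.6250

Derivation:
Step 0: x=[1.0000 6.0000] v=[0.0000 0.0000]
Step 1: x=[2.0000 5.5000] v=[4.0000 -2.0000]
Step 2: x=[3.3750 4.8750] v=[5.5000 -2.5000]
Step 3: x=[4.2813 4.6250] v=[3.6250 -1.0000]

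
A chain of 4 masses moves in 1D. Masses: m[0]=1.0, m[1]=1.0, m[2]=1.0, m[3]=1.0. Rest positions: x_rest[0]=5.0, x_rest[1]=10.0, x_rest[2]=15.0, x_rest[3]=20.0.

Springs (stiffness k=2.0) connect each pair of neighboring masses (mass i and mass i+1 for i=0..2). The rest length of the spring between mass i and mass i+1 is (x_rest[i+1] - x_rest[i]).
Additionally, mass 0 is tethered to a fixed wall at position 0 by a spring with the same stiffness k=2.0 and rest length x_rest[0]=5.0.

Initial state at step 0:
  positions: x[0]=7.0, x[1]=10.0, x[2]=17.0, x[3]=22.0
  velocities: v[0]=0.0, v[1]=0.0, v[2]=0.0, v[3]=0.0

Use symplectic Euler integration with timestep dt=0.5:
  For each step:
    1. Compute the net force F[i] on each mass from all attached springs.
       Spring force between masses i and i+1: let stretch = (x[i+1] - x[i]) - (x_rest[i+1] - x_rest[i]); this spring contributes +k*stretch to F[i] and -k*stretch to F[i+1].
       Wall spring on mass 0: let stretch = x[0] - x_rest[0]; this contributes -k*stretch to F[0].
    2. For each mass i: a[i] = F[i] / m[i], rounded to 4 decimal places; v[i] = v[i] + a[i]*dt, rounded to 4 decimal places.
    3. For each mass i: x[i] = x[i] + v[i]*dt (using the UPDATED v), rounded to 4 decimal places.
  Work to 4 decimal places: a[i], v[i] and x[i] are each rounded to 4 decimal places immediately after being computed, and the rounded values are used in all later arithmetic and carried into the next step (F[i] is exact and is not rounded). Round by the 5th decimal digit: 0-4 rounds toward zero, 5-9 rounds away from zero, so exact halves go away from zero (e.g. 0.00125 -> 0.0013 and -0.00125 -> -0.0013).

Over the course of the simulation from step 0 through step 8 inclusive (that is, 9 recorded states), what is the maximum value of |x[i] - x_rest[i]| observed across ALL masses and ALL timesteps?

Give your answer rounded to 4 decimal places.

Answer: 2.5000

Derivation:
Step 0: x=[7.0000 10.0000 17.0000 22.0000] v=[0.0000 0.0000 0.0000 0.0000]
Step 1: x=[5.0000 12.0000 16.0000 22.0000] v=[-4.0000 4.0000 -2.0000 0.0000]
Step 2: x=[4.0000 12.5000 16.0000 21.5000] v=[-2.0000 1.0000 0.0000 -1.0000]
Step 3: x=[5.2500 10.5000 17.0000 20.7500] v=[2.5000 -4.0000 2.0000 -1.5000]
Step 4: x=[6.5000 9.1250 16.6250 20.6250] v=[2.5000 -2.7500 -0.7500 -0.2500]
Step 5: x=[5.8125 10.1875 14.5000 21.0000] v=[-1.3750 2.1250 -4.2500 0.7500]
Step 6: x=[4.4063 11.2188 13.4688 20.6250] v=[-2.8125 2.0625 -2.0625 -0.7500]
Step 7: x=[4.2032 9.9688 14.8907 19.1719] v=[-0.4063 -2.5000 2.8437 -2.9062]
Step 8: x=[4.7813 8.2970 15.9922 18.0782] v=[1.1561 -3.3437 2.2030 -2.1874]
Max displacement = 2.5000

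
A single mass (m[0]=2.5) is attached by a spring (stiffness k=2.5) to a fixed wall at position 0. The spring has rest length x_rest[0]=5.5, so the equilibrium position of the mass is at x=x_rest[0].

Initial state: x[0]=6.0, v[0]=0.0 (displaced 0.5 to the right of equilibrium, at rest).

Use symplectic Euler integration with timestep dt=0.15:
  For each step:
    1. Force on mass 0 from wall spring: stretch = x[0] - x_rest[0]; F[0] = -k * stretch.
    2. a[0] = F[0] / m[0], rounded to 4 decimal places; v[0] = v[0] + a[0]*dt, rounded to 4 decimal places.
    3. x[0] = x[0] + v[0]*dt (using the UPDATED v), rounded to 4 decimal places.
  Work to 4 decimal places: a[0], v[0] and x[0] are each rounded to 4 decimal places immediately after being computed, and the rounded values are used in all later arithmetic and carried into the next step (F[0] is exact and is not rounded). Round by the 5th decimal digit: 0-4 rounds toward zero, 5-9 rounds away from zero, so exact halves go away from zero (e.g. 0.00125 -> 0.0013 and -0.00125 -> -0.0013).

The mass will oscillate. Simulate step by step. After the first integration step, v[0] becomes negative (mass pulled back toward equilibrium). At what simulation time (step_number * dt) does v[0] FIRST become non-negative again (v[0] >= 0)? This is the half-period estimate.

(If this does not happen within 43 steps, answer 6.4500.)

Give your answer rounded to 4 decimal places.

Step 0: x=[6.0000] v=[0.0000]
Step 1: x=[5.9888] v=[-0.0750]
Step 2: x=[5.9666] v=[-0.1483]
Step 3: x=[5.9339] v=[-0.2183]
Step 4: x=[5.8914] v=[-0.2834]
Step 5: x=[5.8401] v=[-0.3421]
Step 6: x=[5.7811] v=[-0.3931]
Step 7: x=[5.7158] v=[-0.4353]
Step 8: x=[5.6456] v=[-0.4677]
Step 9: x=[5.5722] v=[-0.4895]
Step 10: x=[5.4972] v=[-0.5003]
Step 11: x=[5.4222] v=[-0.4999]
Step 12: x=[5.3490] v=[-0.4882]
Step 13: x=[5.2792] v=[-0.4656]
Step 14: x=[5.2143] v=[-0.4325]
Step 15: x=[5.1559] v=[-0.3896]
Step 16: x=[5.1052] v=[-0.3380]
Step 17: x=[5.0634] v=[-0.2788]
Step 18: x=[5.0314] v=[-0.2133]
Step 19: x=[5.0100] v=[-0.1430]
Step 20: x=[4.9996] v=[-0.0695]
Step 21: x=[5.0004] v=[0.0056]
First v>=0 after going negative at step 21, time=3.1500

Answer: 3.1500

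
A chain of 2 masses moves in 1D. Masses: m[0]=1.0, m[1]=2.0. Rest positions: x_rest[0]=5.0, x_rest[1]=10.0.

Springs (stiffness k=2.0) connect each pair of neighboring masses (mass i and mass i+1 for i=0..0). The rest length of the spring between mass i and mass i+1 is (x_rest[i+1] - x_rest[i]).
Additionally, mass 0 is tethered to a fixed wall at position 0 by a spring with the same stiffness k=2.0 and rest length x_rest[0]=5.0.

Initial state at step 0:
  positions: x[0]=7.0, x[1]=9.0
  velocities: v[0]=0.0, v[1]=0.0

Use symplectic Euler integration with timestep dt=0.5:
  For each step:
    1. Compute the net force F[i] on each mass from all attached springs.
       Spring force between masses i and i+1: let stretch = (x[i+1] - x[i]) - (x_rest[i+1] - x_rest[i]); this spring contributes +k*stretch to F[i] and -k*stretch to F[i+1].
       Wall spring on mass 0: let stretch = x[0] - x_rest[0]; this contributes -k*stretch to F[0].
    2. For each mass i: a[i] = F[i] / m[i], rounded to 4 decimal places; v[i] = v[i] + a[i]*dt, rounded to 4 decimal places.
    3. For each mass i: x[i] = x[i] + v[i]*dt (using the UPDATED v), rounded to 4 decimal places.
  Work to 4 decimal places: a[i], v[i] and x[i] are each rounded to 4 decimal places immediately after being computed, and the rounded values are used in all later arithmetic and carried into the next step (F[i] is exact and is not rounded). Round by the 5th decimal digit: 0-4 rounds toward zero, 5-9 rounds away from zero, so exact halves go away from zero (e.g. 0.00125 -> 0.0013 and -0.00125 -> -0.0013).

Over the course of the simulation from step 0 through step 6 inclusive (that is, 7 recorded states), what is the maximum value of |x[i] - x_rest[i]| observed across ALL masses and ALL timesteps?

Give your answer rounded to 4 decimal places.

Step 0: x=[7.0000 9.0000] v=[0.0000 0.0000]
Step 1: x=[4.5000 9.7500] v=[-5.0000 1.5000]
Step 2: x=[2.3750 10.4375] v=[-4.2500 1.3750]
Step 3: x=[3.0938 10.3594] v=[1.4375 -0.1563]
Step 4: x=[5.8985 9.7149] v=[5.6093 -1.2891]
Step 5: x=[7.6621 9.3663] v=[3.5272 -0.6973]
Step 6: x=[6.4468 9.8416] v=[-2.4307 0.9506]
Max displacement = 2.6621

Answer: 2.6621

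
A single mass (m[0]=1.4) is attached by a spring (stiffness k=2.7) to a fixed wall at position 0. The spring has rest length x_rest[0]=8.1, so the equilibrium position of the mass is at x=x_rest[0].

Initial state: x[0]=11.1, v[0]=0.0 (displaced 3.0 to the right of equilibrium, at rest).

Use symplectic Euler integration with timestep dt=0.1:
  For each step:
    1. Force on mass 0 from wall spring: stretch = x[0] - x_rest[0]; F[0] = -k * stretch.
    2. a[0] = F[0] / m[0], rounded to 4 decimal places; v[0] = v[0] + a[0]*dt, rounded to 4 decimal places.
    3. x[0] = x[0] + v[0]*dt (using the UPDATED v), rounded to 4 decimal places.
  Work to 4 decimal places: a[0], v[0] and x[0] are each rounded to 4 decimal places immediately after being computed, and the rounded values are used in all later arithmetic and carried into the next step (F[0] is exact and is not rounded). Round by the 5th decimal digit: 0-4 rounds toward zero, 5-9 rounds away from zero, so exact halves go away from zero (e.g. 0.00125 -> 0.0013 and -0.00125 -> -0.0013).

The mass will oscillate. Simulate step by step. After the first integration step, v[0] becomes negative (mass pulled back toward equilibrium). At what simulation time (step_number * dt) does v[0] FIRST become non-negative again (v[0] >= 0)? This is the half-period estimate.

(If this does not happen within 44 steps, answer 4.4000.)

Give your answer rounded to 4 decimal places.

Step 0: x=[11.1000] v=[0.0000]
Step 1: x=[11.0421] v=[-0.5786]
Step 2: x=[10.9275] v=[-1.1460]
Step 3: x=[10.7584] v=[-1.6913]
Step 4: x=[10.5380] v=[-2.2040]
Step 5: x=[10.2706] v=[-2.6742]
Step 6: x=[9.9613] v=[-3.0928]
Step 7: x=[9.6161] v=[-3.4518]
Step 8: x=[9.2417] v=[-3.7442]
Step 9: x=[8.8453] v=[-3.9644]
Step 10: x=[8.4345] v=[-4.1081]
Step 11: x=[8.0172] v=[-4.1726]
Step 12: x=[7.6015] v=[-4.1566]
Step 13: x=[7.1955] v=[-4.0605]
Step 14: x=[6.8069] v=[-3.8861]
Step 15: x=[6.4432] v=[-3.6367]
Step 16: x=[6.1115] v=[-3.3172]
Step 17: x=[5.8181] v=[-2.9337]
Step 18: x=[5.5687] v=[-2.4936]
Step 19: x=[5.3682] v=[-2.0054]
Step 20: x=[5.2203] v=[-1.4786]
Step 21: x=[5.1280] v=[-0.9232]
Step 22: x=[5.0930] v=[-0.3500]
Step 23: x=[5.1160] v=[0.2299]
First v>=0 after going negative at step 23, time=2.3000

Answer: 2.3000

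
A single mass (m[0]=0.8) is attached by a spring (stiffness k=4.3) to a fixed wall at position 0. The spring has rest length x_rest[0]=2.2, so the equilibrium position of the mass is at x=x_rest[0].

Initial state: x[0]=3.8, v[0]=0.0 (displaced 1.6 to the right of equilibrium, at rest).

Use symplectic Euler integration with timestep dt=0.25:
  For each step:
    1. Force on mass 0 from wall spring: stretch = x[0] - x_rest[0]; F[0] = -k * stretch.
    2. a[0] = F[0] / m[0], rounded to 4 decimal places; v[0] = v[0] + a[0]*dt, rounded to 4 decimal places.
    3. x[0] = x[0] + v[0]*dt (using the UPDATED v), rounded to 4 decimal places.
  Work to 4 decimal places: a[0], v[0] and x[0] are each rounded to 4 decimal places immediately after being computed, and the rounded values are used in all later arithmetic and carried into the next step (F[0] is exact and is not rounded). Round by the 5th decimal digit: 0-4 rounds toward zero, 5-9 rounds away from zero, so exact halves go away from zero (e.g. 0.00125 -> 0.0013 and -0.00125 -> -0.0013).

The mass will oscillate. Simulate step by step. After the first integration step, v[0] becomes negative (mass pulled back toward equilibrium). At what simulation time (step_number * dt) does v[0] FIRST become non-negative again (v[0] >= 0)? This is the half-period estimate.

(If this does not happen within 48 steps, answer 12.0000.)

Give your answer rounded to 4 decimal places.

Step 0: x=[3.8000] v=[0.0000]
Step 1: x=[3.2625] v=[-2.1500]
Step 2: x=[2.3681] v=[-3.5777]
Step 3: x=[1.4172] v=[-3.8036]
Step 4: x=[0.7293] v=[-2.7517]
Step 5: x=[0.5354] v=[-0.7755]
Step 6: x=[0.9007] v=[1.4613]
First v>=0 after going negative at step 6, time=1.5000

Answer: 1.5000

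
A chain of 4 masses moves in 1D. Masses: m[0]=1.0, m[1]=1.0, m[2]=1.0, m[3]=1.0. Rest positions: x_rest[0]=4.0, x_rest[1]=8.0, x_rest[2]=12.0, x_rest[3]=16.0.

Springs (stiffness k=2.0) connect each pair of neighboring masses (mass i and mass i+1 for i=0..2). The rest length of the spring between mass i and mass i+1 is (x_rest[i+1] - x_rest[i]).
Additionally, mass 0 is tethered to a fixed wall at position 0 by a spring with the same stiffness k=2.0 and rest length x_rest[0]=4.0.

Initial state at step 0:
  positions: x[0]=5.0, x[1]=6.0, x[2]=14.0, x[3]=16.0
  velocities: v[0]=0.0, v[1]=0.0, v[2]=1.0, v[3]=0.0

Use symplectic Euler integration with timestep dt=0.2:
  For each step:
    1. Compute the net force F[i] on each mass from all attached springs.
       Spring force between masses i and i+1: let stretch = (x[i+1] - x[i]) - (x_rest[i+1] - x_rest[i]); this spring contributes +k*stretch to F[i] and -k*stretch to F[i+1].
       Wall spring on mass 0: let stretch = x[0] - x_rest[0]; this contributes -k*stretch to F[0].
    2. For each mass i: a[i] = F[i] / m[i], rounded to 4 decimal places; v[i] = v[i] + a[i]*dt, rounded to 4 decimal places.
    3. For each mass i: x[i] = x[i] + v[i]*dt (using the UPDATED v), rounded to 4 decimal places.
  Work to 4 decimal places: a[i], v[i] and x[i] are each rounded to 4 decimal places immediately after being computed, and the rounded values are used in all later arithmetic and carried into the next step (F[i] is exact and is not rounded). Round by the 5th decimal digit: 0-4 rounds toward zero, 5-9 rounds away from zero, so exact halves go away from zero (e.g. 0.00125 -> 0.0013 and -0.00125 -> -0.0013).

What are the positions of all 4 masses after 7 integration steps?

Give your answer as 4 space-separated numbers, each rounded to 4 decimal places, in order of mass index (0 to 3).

Step 0: x=[5.0000 6.0000 14.0000 16.0000] v=[0.0000 0.0000 1.0000 0.0000]
Step 1: x=[4.6800 6.5600 13.7200 16.1600] v=[-1.6000 2.8000 -1.4000 0.8000]
Step 2: x=[4.1360 7.5424 13.0624 16.4448] v=[-2.7200 4.9120 -3.2880 1.4240]
Step 3: x=[3.5336 8.6939 12.2338 16.7790] v=[-3.0118 5.7574 -4.1430 1.6710]
Step 4: x=[3.0614 9.7157 11.4856 17.0696] v=[-2.3611 5.1092 -3.7409 1.4529]
Step 5: x=[2.8766 10.3468 11.0425 17.2335] v=[-0.9239 3.1554 -2.2153 0.8193]
Step 6: x=[3.0593 10.4359 11.0391 17.2221] v=[0.9135 0.4456 -0.0172 -0.0571]
Step 7: x=[3.5874 9.9831 11.4820 17.0360] v=[2.6404 -2.2638 2.2147 -0.9303]

Answer: 3.5874 9.9831 11.4820 17.0360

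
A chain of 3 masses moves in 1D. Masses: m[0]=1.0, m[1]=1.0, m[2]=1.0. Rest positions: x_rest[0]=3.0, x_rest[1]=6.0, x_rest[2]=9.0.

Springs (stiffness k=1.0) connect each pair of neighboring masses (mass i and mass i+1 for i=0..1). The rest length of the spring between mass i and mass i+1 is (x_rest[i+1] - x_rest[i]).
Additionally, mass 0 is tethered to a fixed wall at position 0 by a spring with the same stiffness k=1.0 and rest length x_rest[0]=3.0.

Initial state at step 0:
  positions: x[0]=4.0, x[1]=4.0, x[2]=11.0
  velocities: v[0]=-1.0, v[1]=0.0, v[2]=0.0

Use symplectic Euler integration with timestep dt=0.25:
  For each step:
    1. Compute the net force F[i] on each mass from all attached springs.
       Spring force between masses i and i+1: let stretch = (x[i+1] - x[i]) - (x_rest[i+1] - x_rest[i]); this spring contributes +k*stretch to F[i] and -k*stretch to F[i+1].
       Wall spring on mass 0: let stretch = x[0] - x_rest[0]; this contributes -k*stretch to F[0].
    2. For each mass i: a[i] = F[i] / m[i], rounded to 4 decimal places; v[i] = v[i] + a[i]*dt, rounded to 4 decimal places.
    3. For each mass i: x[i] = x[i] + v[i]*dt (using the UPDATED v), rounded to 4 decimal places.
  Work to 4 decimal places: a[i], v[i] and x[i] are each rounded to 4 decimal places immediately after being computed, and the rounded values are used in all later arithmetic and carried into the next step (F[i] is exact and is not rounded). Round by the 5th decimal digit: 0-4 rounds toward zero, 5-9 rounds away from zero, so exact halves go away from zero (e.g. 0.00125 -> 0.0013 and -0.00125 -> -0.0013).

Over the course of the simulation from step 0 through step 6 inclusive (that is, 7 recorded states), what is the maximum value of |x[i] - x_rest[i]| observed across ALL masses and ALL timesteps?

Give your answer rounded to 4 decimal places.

Answer: 2.1034

Derivation:
Step 0: x=[4.0000 4.0000 11.0000] v=[-1.0000 0.0000 0.0000]
Step 1: x=[3.5000 4.4375 10.7500] v=[-2.0000 1.7500 -1.0000]
Step 2: x=[2.8399 5.2110 10.2930] v=[-2.6406 3.0938 -1.8281]
Step 3: x=[2.1505 6.1539 9.7059] v=[-2.7578 3.7715 -2.3486]
Step 4: x=[1.5769 7.0686 9.0843] v=[-2.2946 3.6587 -2.4866]
Step 5: x=[1.2479 7.7660 8.5242] v=[-1.3159 2.7897 -2.2405]
Step 6: x=[1.2483 8.1034 8.1042] v=[0.0017 1.3497 -1.6801]
Max displacement = 2.1034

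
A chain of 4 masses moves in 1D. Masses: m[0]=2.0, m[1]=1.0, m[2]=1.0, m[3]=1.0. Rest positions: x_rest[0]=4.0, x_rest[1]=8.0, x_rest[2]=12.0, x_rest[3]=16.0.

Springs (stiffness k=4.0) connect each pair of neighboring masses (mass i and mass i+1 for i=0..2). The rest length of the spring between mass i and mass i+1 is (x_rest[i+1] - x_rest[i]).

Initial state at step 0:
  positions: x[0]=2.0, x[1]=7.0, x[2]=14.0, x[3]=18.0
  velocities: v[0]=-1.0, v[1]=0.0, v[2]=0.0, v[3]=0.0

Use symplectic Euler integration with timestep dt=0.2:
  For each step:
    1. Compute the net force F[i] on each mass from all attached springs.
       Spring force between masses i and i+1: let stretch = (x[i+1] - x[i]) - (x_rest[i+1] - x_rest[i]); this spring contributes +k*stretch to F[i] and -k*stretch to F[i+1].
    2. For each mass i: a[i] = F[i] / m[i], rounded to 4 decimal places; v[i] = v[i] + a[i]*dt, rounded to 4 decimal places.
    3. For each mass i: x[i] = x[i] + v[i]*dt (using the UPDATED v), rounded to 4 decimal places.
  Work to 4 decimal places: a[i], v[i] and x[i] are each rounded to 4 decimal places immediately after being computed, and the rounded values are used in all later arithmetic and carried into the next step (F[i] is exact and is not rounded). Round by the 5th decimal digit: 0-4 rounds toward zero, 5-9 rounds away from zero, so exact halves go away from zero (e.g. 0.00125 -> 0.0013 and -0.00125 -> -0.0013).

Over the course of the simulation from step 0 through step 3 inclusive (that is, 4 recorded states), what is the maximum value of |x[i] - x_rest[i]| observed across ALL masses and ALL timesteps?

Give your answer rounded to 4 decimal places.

Step 0: x=[2.0000 7.0000 14.0000 18.0000] v=[-1.0000 0.0000 0.0000 0.0000]
Step 1: x=[1.8800 7.3200 13.5200 18.0000] v=[-0.6000 1.6000 -2.4000 0.0000]
Step 2: x=[1.8752 7.7616 12.7648 17.9232] v=[-0.0240 2.2080 -3.7760 -0.3840]
Step 3: x=[2.0213 8.0619 12.0344 17.6611] v=[0.7306 1.5014 -3.6518 -1.3107]
Max displacement = 2.1248

Answer: 2.1248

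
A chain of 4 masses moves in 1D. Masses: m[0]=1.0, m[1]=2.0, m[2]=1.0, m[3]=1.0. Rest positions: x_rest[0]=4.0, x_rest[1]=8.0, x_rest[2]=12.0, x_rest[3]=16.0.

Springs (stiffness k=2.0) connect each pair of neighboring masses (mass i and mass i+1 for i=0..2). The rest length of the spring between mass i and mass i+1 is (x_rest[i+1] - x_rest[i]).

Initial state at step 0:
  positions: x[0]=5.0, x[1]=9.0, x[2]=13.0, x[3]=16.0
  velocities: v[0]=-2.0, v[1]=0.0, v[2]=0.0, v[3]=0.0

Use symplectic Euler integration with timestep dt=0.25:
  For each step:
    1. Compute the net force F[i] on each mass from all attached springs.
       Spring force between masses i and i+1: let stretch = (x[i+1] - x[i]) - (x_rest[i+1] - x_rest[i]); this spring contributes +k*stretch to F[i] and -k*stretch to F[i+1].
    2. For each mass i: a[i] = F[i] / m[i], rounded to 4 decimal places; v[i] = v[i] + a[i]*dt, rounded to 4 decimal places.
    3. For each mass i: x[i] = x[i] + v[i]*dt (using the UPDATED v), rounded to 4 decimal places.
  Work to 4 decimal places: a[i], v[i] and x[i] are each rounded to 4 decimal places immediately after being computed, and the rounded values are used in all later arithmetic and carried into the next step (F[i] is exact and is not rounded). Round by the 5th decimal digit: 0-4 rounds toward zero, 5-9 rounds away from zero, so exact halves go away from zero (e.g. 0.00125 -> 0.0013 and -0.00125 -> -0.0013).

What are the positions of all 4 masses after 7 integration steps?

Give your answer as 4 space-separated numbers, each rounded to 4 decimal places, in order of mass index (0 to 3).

Step 0: x=[5.0000 9.0000 13.0000 16.0000] v=[-2.0000 0.0000 0.0000 0.0000]
Step 1: x=[4.5000 9.0000 12.8750 16.1250] v=[-2.0000 0.0000 -0.5000 0.5000]
Step 2: x=[4.0625 8.9609 12.6719 16.3438] v=[-1.7500 -0.1563 -0.8125 0.8750]
Step 3: x=[3.7373 8.8476 12.4639 16.6036] v=[-1.3008 -0.4532 -0.8321 1.0391]
Step 4: x=[3.5509 8.6409 12.3213 16.8459] v=[-0.7457 -0.8267 -0.5704 0.9693]
Step 5: x=[3.5007 8.3461 12.2842 17.0227] v=[-0.2007 -1.1791 -0.1483 0.7070]
Step 6: x=[3.5562 7.9946 12.3472 17.1072] v=[0.2220 -1.4059 0.2519 0.3378]
Step 7: x=[3.6665 7.6378 12.4611 17.0967] v=[0.4412 -1.4274 0.4556 -0.0422]

Answer: 3.6665 7.6378 12.4611 17.0967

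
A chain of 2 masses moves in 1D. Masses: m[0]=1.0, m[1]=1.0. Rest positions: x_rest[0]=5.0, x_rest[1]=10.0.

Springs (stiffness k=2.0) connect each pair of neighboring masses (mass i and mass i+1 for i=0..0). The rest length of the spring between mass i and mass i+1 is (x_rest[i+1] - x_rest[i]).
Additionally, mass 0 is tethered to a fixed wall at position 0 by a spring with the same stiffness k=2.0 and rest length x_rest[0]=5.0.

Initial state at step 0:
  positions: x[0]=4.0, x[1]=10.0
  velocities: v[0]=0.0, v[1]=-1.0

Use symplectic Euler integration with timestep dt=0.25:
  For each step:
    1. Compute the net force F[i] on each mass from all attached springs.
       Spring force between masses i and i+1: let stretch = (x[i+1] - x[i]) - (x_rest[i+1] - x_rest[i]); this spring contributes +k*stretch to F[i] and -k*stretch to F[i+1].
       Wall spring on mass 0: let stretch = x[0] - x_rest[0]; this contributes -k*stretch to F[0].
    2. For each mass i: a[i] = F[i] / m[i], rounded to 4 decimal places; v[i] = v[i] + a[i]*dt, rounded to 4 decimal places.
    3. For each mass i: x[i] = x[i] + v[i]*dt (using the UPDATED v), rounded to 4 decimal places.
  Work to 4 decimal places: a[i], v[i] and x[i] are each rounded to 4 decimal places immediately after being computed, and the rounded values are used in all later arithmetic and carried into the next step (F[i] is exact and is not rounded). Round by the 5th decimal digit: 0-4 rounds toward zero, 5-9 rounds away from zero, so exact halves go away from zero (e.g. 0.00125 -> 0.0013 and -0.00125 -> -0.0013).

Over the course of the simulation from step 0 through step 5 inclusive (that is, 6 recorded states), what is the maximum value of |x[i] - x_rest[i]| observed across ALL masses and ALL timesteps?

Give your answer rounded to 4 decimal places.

Answer: 1.3978

Derivation:
Step 0: x=[4.0000 10.0000] v=[0.0000 -1.0000]
Step 1: x=[4.2500 9.6250] v=[1.0000 -1.5000]
Step 2: x=[4.6406 9.2031] v=[1.5625 -1.6875]
Step 3: x=[5.0215 8.8359] v=[1.5235 -1.4688]
Step 4: x=[5.2515 8.6169] v=[0.9200 -0.8760]
Step 5: x=[5.2457 8.6022] v=[-0.0231 -0.0587]
Max displacement = 1.3978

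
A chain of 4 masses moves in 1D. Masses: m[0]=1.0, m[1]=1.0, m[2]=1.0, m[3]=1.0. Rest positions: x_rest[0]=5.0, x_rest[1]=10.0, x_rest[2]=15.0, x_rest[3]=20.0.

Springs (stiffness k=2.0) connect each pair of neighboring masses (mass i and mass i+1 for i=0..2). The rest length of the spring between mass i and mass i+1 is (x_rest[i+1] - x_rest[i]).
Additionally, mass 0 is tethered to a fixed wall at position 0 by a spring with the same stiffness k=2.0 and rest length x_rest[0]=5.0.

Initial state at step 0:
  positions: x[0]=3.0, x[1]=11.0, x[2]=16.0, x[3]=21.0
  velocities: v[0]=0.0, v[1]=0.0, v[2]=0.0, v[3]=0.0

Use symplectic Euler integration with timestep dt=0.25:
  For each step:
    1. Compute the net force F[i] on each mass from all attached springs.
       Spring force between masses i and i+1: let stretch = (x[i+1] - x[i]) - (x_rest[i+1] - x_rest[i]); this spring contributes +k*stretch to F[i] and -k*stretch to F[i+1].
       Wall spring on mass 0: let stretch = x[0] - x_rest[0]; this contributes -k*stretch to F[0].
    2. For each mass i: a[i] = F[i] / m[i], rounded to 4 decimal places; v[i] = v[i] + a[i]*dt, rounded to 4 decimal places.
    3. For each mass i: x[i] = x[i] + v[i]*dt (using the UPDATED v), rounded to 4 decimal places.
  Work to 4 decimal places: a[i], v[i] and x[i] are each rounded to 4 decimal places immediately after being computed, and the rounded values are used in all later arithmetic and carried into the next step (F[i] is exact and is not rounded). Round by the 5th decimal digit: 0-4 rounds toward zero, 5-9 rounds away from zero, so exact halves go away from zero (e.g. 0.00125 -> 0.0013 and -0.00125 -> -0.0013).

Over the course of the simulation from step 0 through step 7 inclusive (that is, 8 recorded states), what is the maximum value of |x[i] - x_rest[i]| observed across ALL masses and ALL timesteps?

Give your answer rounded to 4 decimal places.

Step 0: x=[3.0000 11.0000 16.0000 21.0000] v=[0.0000 0.0000 0.0000 0.0000]
Step 1: x=[3.6250 10.6250 16.0000 21.0000] v=[2.5000 -1.5000 0.0000 0.0000]
Step 2: x=[4.6719 10.0469 15.9531 21.0000] v=[4.1875 -2.3125 -0.1875 0.0000]
Step 3: x=[5.8067 9.5352 15.7988 20.9941] v=[4.5391 -2.0469 -0.6172 -0.0235]
Step 4: x=[6.6817 9.3404 15.5110 20.9638] v=[3.5000 -0.7794 -1.1514 -0.1212]
Step 5: x=[7.0538 9.5846 15.1334 20.8769] v=[1.4885 0.9766 -1.5103 -0.3476]
Step 6: x=[6.8606 10.2060 14.7802 20.6971] v=[-0.7730 2.4856 -1.4130 -0.7194]
Step 7: x=[6.2280 10.9810 14.5948 20.4026] v=[-2.5306 3.1000 -0.7417 -1.1779]
Max displacement = 2.0538

Answer: 2.0538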